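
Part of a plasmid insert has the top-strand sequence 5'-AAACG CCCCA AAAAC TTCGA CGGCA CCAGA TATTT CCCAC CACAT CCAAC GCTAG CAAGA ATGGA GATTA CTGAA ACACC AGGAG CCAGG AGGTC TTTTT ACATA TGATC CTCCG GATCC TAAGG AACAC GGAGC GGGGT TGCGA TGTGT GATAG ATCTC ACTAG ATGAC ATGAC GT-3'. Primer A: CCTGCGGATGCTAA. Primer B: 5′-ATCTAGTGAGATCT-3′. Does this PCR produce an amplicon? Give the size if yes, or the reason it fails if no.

Primer A (CCTGCGGATGCTAA) does not match the top strand, and its reverse complement TTAGCATCCGCAGG does not match either.
With no annealing site for primer A, no amplification occurs.

No product — primer A has no binding site in the template.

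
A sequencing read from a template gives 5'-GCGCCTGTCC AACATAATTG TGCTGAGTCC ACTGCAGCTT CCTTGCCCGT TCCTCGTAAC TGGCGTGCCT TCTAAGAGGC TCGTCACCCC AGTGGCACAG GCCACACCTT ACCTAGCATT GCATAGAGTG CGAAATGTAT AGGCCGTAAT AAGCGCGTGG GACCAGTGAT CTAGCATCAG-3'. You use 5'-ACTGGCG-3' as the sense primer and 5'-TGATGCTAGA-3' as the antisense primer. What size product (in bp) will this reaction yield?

Scanning the template, ACTGGCG occurs at positions 59–65; this primer anneals to the bottom strand there with its 3' end pointing downstream.
Taking the reverse complement of TGATGCTAGA gives TCTAGCATCA, found at positions 170–179 on the template; the primer anneals here to the top strand with its 3' end pointing upstream.
The product runs from position 59 to position 179, so its length is 179 − 59 + 1 = 121 bp.

121 bp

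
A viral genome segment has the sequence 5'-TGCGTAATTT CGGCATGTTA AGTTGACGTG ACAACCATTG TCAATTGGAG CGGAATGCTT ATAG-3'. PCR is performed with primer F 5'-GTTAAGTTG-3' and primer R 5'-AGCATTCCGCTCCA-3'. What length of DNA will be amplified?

43 bp

Forward primer GTTAAGTTG is found on the top strand at positions 17–25.
Reverse complement of the reverse primer: TGGAGCGGAATGCT. This occurs on the top strand at positions 46–59.
Product length = (reverse-primer end) − (forward-primer start) + 1 = 59 − 17 + 1 = 43 bp.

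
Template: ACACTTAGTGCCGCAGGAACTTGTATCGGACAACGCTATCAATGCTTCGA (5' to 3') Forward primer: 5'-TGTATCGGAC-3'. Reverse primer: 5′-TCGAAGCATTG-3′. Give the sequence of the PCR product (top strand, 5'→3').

Scanning the template, TGTATCGGAC occurs at positions 22–31; this primer anneals to the bottom strand there with its 3' end pointing downstream.
Taking the reverse complement of TCGAAGCATTG gives CAATGCTTCGA, found at positions 40–50 on the template; the primer anneals here to the top strand with its 3' end pointing upstream.
The product is the template from position 22 through 50 (29 bp).

5'-TGTATCGGACAACGCTATCAATGCTTCGA-3'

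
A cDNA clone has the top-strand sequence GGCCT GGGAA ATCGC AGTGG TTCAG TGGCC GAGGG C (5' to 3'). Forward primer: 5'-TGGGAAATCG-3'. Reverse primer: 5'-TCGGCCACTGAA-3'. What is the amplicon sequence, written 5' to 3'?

Scanning the template, TGGGAAATCG occurs at positions 5–14; this primer anneals to the bottom strand there with its 3' end pointing downstream.
Reverse complement of the reverse primer: TTCAGTGGCCGA. This occurs on the top strand at positions 21–32.
The product is the template from position 5 through 32 (28 bp).

5'-TGGGAAATCGCAGTGGTTCAGTGGCCGA-3'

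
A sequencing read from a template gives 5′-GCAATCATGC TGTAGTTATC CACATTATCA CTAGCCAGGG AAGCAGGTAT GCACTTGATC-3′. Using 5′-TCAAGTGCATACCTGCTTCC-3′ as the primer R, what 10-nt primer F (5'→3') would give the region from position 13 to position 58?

The reverse primer's reverse complement GGAAGCAGGTATGCACTTGA matches the template at positions 39–58; the product starts at position 13.
The forward primer is identical to the top strand over positions 13–22: TAGTTATCCA.

5'-TAGTTATCCA-3'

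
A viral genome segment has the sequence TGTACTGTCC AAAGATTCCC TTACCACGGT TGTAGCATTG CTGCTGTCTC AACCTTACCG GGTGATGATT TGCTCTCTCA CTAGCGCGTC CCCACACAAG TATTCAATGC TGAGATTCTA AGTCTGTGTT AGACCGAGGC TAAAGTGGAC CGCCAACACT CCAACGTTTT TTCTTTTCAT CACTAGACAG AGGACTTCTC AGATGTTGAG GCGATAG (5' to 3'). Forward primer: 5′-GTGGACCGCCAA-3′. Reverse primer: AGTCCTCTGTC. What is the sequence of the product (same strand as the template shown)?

Forward primer GTGGACCGCCAA is found on the top strand at positions 145–156.
Taking the reverse complement of AGTCCTCTGTC gives GACAGAGGACT, found at positions 186–196 on the template; the primer anneals here to the top strand with its 3' end pointing upstream.
The product is the template from position 145 through 196 (52 bp).

5'-GTGGACCGCCAACACTCCAACGTTTTTTCTTTTCATCACTAGACAGAGGACT-3'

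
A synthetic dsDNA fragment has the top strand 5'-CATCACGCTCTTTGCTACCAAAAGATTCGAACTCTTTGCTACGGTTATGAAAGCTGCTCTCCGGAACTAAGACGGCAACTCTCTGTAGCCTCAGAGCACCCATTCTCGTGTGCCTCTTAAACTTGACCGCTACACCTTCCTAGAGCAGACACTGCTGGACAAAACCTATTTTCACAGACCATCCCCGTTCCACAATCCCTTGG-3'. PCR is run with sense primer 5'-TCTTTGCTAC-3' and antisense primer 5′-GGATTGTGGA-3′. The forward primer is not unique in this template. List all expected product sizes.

190 bp, 166 bp

The forward primer TCTTTGCTAC matches the top strand at positions 9–18, 33–42.
The reverse primer's reverse complement is TCCACAATCC, matching at positions 189–198.
Each forward site pairs with the reverse site to give a product ending at position 198: sizes 190, 166 bp.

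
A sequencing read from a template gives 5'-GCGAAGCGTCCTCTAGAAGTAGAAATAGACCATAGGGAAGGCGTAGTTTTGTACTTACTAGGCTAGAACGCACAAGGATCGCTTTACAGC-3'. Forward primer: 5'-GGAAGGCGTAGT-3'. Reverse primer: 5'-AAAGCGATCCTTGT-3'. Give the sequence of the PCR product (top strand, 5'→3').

5'-GGAAGGCGTAGTTTTGTACTTACTAGGCTAGAACGCACAAGGATCGCTTT-3'

Scanning the template, GGAAGGCGTAGT occurs at positions 36–47; this primer anneals to the bottom strand there with its 3' end pointing downstream.
The reverse primer's reverse complement is ACAAGGATCGCTTT, which matches the template at positions 72–85.
The product is the template from position 36 through 85 (50 bp).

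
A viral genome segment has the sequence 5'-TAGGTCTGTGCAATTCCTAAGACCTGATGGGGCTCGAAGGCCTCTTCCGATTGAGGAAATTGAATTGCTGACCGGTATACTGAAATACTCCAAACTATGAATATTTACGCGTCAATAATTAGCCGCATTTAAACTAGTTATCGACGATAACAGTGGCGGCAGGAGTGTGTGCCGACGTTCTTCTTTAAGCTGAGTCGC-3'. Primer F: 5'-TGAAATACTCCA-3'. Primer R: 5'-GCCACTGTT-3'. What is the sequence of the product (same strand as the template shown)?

Scanning the template, TGAAATACTCCA occurs at positions 81–92; this primer anneals to the bottom strand there with its 3' end pointing downstream.
Taking the reverse complement of GCCACTGTT gives AACAGTGGC, found at positions 149–157 on the template; the primer anneals here to the top strand with its 3' end pointing upstream.
The product is the template from position 81 through 157 (77 bp).

5'-TGAAATACTCCAAACTATGAATATTTACGCGTCAATAATTAGCCGCATTTAAACTAGTTATCGACGATAACAGTGGC-3'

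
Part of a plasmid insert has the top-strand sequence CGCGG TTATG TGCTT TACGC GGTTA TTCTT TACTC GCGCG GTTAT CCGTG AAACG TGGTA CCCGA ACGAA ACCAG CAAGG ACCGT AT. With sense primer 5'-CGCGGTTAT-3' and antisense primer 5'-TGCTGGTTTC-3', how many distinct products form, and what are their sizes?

The forward primer CGCGGTTAT matches the top strand at positions 1–9, 18–26, 37–45.
The reverse primer's reverse complement is GAAACCAGCA, matching at positions 68–77.
Each forward site pairs with the reverse site to give a product ending at position 77: sizes 77, 60, 41 bp.

Three products: 77 bp, 60 bp, 41 bp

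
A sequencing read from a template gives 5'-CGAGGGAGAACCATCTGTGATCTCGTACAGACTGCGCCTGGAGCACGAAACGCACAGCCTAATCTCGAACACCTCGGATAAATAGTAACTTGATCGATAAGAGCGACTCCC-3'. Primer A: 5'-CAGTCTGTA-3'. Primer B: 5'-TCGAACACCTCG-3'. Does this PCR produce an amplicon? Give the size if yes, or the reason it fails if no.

No product — the primers' 3' ends point away from each other.

Primer A (CAGTCTGTA) has reverse complement TACAGACTG, which matches the top strand at positions 26–34; primer A anneals to the top strand there with its 3' end pointing upstream toward position 26.
Primer B (TCGAACACCTCG) matches the top strand directly at positions 65–76; it anneals to the bottom strand with its 3' end pointing downstream toward position 76.
The 3' ends diverge (primer A extends toward position 1, primer B toward position 111), so the primers never converge on a shared product.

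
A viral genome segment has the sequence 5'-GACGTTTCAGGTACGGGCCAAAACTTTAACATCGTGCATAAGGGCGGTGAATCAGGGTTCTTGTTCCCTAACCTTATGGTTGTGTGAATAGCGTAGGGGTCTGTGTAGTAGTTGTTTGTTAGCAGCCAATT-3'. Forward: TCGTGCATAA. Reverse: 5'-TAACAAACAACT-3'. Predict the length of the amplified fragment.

90 bp

The forward primer matches the template at positions 32–41.
Reverse complement of the reverse primer: AGTTGTTTGTTA. This occurs on the top strand at positions 110–121.
The product runs from position 32 to position 121, so its length is 121 − 32 + 1 = 90 bp.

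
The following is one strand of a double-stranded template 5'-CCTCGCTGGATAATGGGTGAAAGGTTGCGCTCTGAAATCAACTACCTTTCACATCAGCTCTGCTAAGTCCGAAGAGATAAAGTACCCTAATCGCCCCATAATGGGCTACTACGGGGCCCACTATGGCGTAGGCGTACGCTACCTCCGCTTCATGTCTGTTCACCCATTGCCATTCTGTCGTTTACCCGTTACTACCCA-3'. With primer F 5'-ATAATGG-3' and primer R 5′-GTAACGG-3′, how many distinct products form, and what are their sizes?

The forward primer ATAATGG matches the top strand at positions 10–16, 98–104.
The reverse primer's reverse complement is CCGTTAC, matching at positions 186–192.
Each forward site pairs with the reverse site to give a product ending at position 192: sizes 183, 95 bp.

Two products: 183 bp, 95 bp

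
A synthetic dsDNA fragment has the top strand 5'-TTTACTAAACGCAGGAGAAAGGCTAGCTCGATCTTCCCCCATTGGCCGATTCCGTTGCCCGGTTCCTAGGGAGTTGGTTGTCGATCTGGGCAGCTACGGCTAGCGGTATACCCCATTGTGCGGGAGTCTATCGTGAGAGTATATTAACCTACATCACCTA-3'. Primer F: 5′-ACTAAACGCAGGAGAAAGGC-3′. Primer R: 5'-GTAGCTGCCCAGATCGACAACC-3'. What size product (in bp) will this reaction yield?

94 bp

The forward primer matches the template at positions 4–23.
The reverse primer's reverse complement is GGTTGTCGATCTGGGCAGCTAC, which matches the template at positions 76–97.
Product length = (reverse-primer end) − (forward-primer start) + 1 = 97 − 4 + 1 = 94 bp.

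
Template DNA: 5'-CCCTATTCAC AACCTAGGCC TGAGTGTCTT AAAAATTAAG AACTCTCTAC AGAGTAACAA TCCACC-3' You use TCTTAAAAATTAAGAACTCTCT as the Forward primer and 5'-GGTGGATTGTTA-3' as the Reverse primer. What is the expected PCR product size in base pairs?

Forward primer TCTTAAAAATTAAGAACTCTCT is found on the top strand at positions 27–48.
The reverse primer's reverse complement is TAACAATCCACC, which matches the template at positions 55–66.
The product runs from position 27 to position 66, so its length is 66 − 27 + 1 = 40 bp.

40 bp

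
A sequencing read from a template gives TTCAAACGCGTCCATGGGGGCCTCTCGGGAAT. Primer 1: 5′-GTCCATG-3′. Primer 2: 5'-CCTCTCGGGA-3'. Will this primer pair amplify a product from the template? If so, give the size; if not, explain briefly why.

No product — both primers anneal to the same strand and extend in the same direction.

Primer 1 (GTCCATG) matches the top strand at positions 10–16 (3' end points downstream).
Primer 2 (CCTCTCGGGA) also matches the top strand directly, at positions 21–30 — its reverse complement TCCCGAGAGG is not present.
Both primers anneal to the bottom strand with 3' ends pointing the same way, so neither can prime synthesis back toward the other.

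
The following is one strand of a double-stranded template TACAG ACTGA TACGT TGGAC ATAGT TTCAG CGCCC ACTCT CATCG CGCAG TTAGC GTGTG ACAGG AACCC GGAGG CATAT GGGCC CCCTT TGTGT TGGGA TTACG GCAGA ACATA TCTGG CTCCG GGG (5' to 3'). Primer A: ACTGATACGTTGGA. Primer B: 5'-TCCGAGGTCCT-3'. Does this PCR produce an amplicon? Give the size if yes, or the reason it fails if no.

Primer B (TCCGAGGTCCT) does not match the top strand, and its reverse complement AGGACCTCGGA does not match either.
With no annealing site for primer B, no amplification occurs.

No product — primer B has no binding site in the template.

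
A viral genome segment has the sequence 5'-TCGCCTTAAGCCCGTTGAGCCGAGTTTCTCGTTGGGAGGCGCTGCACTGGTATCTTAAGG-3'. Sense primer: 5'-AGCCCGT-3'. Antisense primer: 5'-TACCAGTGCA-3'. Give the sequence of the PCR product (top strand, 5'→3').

Scanning the template, AGCCCGT occurs at positions 9–15; this primer anneals to the bottom strand there with its 3' end pointing downstream.
Taking the reverse complement of TACCAGTGCA gives TGCACTGGTA, found at positions 43–52 on the template; the primer anneals here to the top strand with its 3' end pointing upstream.
The product is the template from position 9 through 52 (44 bp).

5'-AGCCCGTTGAGCCGAGTTTCTCGTTGGGAGGCGCTGCACTGGTA-3'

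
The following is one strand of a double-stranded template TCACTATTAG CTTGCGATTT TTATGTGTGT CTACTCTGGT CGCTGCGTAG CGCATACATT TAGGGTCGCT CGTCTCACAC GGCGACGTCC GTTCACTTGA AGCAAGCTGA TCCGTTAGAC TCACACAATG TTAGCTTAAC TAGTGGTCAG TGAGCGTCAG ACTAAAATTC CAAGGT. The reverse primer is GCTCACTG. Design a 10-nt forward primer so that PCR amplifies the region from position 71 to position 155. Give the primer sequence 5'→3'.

The reverse primer's reverse complement CAGTGAGC matches the template at positions 148–155; the product starts at position 71.
The forward primer is identical to the top strand over positions 71–80: CGTCTCACAC.

5'-CGTCTCACAC-3'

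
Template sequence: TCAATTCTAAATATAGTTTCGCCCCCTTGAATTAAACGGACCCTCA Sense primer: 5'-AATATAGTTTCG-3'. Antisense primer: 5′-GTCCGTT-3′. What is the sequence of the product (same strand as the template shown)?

Forward primer AATATAGTTTCG is found on the top strand at positions 10–21.
The reverse primer's reverse complement is AACGGAC, which matches the template at positions 35–41.
The product is the template from position 10 through 41 (32 bp).

5'-AATATAGTTTCGCCCCCTTGAATTAAACGGAC-3'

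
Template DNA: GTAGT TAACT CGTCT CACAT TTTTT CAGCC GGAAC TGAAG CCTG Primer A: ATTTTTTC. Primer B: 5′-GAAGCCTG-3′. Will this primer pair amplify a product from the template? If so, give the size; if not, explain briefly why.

No product — both primers anneal to the same strand and extend in the same direction.

Primer A (ATTTTTTC) matches the top strand at positions 19–26 (3' end points downstream).
Primer B (GAAGCCTG) also matches the top strand directly, at positions 37–44 — its reverse complement CAGGCTTC is not present.
Both primers anneal to the bottom strand with 3' ends pointing the same way, so neither can prime synthesis back toward the other.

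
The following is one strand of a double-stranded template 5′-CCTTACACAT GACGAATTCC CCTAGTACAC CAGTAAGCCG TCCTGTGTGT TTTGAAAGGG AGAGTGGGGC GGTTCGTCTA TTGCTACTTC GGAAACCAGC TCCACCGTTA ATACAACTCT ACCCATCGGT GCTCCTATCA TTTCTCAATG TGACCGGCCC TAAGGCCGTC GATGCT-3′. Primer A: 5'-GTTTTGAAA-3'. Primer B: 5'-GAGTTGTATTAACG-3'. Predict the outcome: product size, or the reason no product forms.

Primer A (GTTTTGAAA) matches the top strand at positions 49–57; it acts as a forward primer.
Primer B's reverse complement is CGTTAATACAACTC, matching the top strand at positions 106–119; it acts as a reverse primer.
The 3' ends face each other across positions 49–119, giving a 71 bp product.

Yes — a 71 bp product.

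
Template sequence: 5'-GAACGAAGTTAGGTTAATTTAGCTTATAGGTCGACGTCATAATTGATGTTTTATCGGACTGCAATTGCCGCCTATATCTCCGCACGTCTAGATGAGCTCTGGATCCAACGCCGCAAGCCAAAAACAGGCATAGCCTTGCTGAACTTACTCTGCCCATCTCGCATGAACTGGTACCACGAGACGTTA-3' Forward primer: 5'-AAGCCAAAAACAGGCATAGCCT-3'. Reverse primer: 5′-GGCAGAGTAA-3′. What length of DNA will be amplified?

Scanning the template, AAGCCAAAAACAGGCATAGCCT occurs at positions 115–136; this primer anneals to the bottom strand there with its 3' end pointing downstream.
Reverse complement of the reverse primer: TTACTCTGCC. This occurs on the top strand at positions 145–154.
Amplicon spans positions 115–154: 40 bp.

40 bp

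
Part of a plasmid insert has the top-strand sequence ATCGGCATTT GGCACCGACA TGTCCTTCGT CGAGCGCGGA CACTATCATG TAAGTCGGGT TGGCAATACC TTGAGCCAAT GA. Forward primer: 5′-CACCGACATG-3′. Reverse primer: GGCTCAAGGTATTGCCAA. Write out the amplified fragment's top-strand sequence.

5'-CACCGACATGTCCTTCGTCGAGCGCGGACACTATCATGTAAGTCGGGTTGGCAATACCTTGAGCC-3'

The forward primer matches the template at positions 13–22.
Reverse complement of the reverse primer: TTGGCAATACCTTGAGCC. This occurs on the top strand at positions 60–77.
The product is the template from position 13 through 77 (65 bp).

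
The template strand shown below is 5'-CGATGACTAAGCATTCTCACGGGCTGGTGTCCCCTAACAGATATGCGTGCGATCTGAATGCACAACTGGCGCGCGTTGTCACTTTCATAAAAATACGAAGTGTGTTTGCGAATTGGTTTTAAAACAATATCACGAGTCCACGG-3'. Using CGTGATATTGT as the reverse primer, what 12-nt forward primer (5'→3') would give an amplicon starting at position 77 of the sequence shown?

5'-TGTCACTTTCAT-3'

The reverse primer's reverse complement ACAATATCACG matches the template at positions 124–134; the product starts at position 77.
The forward primer is identical to the top strand over positions 77–88: TGTCACTTTCAT.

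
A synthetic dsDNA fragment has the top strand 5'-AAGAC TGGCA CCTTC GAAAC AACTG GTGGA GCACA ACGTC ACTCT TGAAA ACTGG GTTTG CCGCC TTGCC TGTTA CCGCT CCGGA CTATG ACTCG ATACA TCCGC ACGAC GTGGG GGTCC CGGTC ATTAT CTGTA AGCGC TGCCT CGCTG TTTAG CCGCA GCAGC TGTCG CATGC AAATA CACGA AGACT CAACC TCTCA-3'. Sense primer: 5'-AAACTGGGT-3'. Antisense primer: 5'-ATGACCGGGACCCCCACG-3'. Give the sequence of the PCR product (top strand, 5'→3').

The forward primer matches the template at positions 49–57.
Reverse complement of the reverse primer: CGTGGGGGTCCCGGTCAT. This occurs on the top strand at positions 110–127.
The product is the template from position 49 through 127 (79 bp).

5'-AAACTGGGTTTGCCGCCTTGCCTGTTACCGCTCCGGACTATGACTCGATACATCCGCACGACGTGGGGGTCCCGGTCAT-3'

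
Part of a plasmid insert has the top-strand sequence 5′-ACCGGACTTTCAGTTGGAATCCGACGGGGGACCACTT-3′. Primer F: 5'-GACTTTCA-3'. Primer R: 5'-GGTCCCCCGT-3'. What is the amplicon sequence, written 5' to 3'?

5'-GACTTTCAGTTGGAATCCGACGGGGGACC-3'

Forward primer GACTTTCA is found on the top strand at positions 5–12.
The reverse primer's reverse complement is ACGGGGGACC, which matches the template at positions 24–33.
The product is the template from position 5 through 33 (29 bp).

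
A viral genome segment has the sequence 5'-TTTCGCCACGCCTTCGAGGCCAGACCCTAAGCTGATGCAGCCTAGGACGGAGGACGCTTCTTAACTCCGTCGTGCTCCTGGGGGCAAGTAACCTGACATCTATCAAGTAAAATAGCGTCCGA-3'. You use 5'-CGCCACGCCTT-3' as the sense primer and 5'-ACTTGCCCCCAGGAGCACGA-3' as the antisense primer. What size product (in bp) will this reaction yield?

The forward primer matches the template at positions 4–14.
The reverse primer's reverse complement is TCGTGCTCCTGGGGGCAAGT, which matches the template at positions 70–89.
Product length = (reverse-primer end) − (forward-primer start) + 1 = 89 − 4 + 1 = 86 bp.

86 bp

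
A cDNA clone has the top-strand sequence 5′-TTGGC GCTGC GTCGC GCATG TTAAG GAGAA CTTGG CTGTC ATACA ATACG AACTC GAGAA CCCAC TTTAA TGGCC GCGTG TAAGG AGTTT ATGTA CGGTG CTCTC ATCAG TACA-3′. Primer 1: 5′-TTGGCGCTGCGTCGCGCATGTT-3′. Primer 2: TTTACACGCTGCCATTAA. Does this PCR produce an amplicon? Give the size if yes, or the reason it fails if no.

Primer 2 (TTTACACGCTGCCATTAA) does not match the top strand, and its reverse complement TTAATGGCAGCGTGTAAA does not match either.
With no annealing site for primer 2, no amplification occurs.

No product — primer 2 has no binding site in the template.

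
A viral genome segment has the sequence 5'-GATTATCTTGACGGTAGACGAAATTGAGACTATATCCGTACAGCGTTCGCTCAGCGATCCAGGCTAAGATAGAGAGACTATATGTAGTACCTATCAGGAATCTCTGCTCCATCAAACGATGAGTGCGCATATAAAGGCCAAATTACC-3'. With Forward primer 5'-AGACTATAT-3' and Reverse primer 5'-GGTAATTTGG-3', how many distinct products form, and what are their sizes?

Two products: 121 bp, 73 bp

The forward primer AGACTATAT matches the top strand at positions 27–35, 75–83.
The reverse primer's reverse complement is CCAAATTACC, matching at positions 138–147.
Each forward site pairs with the reverse site to give a product ending at position 147: sizes 121, 73 bp.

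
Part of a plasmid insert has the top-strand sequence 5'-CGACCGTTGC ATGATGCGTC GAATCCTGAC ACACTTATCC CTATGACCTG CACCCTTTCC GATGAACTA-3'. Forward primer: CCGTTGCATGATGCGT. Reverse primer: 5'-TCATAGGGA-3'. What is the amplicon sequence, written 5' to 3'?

5'-CCGTTGCATGATGCGTCGAATCCTGACACACTTATCCCTATGA-3'

The forward primer matches the template at positions 4–19.
The reverse primer's reverse complement is TCCCTATGA, which matches the template at positions 38–46.
The product is the template from position 4 through 46 (43 bp).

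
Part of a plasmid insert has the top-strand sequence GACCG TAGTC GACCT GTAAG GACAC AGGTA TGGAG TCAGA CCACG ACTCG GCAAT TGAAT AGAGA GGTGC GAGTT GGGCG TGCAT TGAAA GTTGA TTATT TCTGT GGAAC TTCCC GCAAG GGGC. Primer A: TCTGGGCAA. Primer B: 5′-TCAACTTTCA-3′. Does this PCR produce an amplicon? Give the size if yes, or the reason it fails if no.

No product — primer A has no binding site in the template.

Primer A (TCTGGGCAA) does not match the top strand, and its reverse complement TTGCCCAGA does not match either.
With no annealing site for primer A, no amplification occurs.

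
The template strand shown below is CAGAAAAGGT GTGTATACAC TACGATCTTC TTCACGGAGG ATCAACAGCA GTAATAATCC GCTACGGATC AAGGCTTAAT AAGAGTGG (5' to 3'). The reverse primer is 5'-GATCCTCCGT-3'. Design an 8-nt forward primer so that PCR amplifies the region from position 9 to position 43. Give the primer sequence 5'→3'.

5'-GTGTGTAT-3'

The reverse primer's reverse complement ACGGAGGATC matches the template at positions 34–43; the product starts at position 9.
The forward primer is identical to the top strand over positions 9–16: GTGTGTAT.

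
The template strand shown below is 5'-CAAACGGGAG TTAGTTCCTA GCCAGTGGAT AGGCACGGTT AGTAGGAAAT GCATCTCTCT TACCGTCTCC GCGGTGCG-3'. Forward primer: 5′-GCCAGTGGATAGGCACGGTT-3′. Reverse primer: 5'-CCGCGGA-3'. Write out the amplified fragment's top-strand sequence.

5'-GCCAGTGGATAGGCACGGTTAGTAGGAAATGCATCTCTCTTACCGTCTCCGCGG-3'

Forward primer GCCAGTGGATAGGCACGGTT is found on the top strand at positions 21–40.
Taking the reverse complement of CCGCGGA gives TCCGCGG, found at positions 68–74 on the template; the primer anneals here to the top strand with its 3' end pointing upstream.
The product is the template from position 21 through 74 (54 bp).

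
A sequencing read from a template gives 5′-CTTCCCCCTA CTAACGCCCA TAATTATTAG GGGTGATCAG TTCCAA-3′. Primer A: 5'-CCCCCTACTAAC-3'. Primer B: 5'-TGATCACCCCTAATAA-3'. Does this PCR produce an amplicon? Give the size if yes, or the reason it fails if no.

Yes — a 36 bp product.

Primer A (CCCCCTACTAAC) matches the top strand at positions 4–15; it acts as a forward primer.
Primer B's reverse complement is TTATTAGGGGTGATCA, matching the top strand at positions 24–39; it acts as a reverse primer.
The 3' ends face each other across positions 4–39, giving a 36 bp product.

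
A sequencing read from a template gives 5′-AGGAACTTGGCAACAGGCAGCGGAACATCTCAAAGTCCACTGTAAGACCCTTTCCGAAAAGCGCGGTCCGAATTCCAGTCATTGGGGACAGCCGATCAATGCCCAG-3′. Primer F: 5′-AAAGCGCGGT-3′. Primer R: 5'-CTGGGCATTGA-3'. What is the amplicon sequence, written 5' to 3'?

5'-AAAGCGCGGTCCGAATTCCAGTCATTGGGGACAGCCGATCAATGCCCAG-3'

Scanning the template, AAAGCGCGGT occurs at positions 58–67; this primer anneals to the bottom strand there with its 3' end pointing downstream.
Taking the reverse complement of CTGGGCATTGA gives TCAATGCCCAG, found at positions 96–106 on the template; the primer anneals here to the top strand with its 3' end pointing upstream.
The product is the template from position 58 through 106 (49 bp).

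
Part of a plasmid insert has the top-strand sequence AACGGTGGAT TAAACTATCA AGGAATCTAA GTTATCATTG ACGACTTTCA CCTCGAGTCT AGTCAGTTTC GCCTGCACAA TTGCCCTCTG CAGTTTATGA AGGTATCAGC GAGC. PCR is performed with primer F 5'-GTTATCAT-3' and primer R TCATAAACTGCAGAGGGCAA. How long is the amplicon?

Scanning the template, GTTATCAT occurs at positions 31–38; this primer anneals to the bottom strand there with its 3' end pointing downstream.
Reverse complement of the reverse primer: TTGCCCTCTGCAGTTTATGA. This occurs on the top strand at positions 81–100.
Amplicon spans positions 31–100: 70 bp.

70 bp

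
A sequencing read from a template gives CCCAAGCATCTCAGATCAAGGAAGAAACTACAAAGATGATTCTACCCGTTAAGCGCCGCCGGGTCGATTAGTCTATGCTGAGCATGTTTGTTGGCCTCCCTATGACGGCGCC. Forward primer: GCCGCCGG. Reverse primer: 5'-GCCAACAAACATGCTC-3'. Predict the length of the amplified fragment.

41 bp

The forward primer matches the template at positions 55–62.
The reverse primer's reverse complement is GAGCATGTTTGTTGGC, which matches the template at positions 80–95.
Amplicon spans positions 55–95: 41 bp.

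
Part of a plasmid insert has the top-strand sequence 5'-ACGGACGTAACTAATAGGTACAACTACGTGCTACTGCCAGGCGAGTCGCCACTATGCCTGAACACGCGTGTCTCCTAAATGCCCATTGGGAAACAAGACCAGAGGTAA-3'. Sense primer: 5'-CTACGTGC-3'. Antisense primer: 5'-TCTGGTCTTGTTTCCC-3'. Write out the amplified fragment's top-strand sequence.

5'-CTACGTGCTACTGCCAGGCGAGTCGCCACTATGCCTGAACACGCGTGTCTCCTAAATGCCCATTGGGAAACAAGACCAGA-3'

The forward primer matches the template at positions 24–31.
Reverse complement of the reverse primer: GGGAAACAAGACCAGA. This occurs on the top strand at positions 88–103.
The product is the template from position 24 through 103 (80 bp).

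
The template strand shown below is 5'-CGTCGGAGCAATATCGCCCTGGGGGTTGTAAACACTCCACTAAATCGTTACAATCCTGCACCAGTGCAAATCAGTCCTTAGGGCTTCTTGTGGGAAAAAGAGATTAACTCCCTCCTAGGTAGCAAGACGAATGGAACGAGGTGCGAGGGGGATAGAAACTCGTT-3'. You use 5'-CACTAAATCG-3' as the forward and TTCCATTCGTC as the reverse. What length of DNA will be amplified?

Scanning the template, CACTAAATCG occurs at positions 38–47; this primer anneals to the bottom strand there with its 3' end pointing downstream.
Reverse complement of the reverse primer: GACGAATGGAA. This occurs on the top strand at positions 126–136.
The product runs from position 38 to position 136, so its length is 136 − 38 + 1 = 99 bp.

99 bp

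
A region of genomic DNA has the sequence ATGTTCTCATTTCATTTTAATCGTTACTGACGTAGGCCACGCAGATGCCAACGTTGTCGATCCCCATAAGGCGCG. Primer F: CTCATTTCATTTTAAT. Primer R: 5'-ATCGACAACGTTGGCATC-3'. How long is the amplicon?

56 bp

The forward primer matches the template at positions 6–21.
Taking the reverse complement of ATCGACAACGTTGGCATC gives GATGCCAACGTTGTCGAT, found at positions 44–61 on the template; the primer anneals here to the top strand with its 3' end pointing upstream.
Product length = (reverse-primer end) − (forward-primer start) + 1 = 61 − 6 + 1 = 56 bp.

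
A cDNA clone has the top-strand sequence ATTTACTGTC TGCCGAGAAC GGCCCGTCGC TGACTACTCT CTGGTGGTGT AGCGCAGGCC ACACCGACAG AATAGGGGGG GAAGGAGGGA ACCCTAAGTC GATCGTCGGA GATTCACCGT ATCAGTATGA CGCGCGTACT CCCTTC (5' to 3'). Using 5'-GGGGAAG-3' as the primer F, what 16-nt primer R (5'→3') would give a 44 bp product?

5'-TACGGTGAATCTCCGA-3'

The forward primer binds at positions 78–84, so a 44 bp product ends at position 78 + 44 − 1 = 121.
The reverse primer anneals to the top strand over positions 106–121, i.e. to TCGGAGATTCACCGTA.
Its sequence written 5'→3' is the reverse complement: TACGGTGAATCTCCGA.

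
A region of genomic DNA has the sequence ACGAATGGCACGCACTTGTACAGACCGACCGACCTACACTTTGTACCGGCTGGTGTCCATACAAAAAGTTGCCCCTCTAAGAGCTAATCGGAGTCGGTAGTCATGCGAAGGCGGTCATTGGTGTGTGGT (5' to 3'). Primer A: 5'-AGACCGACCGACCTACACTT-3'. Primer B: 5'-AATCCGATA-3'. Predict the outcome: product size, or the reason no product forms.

Primer B (AATCCGATA) does not match the top strand, and its reverse complement TATCGGATT does not match either.
With no annealing site for primer B, no amplification occurs.

No product — primer B has no binding site in the template.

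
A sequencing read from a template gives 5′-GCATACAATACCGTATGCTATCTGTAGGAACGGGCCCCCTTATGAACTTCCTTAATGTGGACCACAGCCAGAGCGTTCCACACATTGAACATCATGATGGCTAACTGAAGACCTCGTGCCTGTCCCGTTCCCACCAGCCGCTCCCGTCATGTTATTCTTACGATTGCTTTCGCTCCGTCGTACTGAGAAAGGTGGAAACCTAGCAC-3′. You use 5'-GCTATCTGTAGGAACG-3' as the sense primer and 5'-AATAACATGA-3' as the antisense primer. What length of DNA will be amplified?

140 bp

The forward primer matches the template at positions 17–32.
Taking the reverse complement of AATAACATGA gives TCATGTTATT, found at positions 147–156 on the template; the primer anneals here to the top strand with its 3' end pointing upstream.
Amplicon spans positions 17–156: 140 bp.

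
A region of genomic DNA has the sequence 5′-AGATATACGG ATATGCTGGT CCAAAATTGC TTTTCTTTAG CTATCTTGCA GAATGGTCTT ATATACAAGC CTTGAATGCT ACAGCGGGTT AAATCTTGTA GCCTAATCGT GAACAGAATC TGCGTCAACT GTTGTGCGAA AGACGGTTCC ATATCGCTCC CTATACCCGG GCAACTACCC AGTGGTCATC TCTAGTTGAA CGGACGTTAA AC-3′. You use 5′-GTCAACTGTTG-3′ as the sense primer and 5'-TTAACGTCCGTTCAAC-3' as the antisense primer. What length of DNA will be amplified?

Forward primer GTCAACTGTTG is found on the top strand at positions 124–134.
Taking the reverse complement of TTAACGTCCGTTCAAC gives GTTGAACGGACGTTAA, found at positions 195–210 on the template; the primer anneals here to the top strand with its 3' end pointing upstream.
Product length = (reverse-primer end) − (forward-primer start) + 1 = 210 − 124 + 1 = 87 bp.

87 bp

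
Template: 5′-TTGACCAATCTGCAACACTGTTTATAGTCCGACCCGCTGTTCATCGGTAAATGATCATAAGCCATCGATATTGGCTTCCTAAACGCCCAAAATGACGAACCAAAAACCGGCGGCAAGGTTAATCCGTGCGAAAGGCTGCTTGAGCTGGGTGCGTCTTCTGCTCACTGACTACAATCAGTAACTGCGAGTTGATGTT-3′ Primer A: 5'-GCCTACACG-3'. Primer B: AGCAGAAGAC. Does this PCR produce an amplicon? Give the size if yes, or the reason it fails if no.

No product — primer A has no binding site in the template.

Primer A (GCCTACACG) does not match the top strand, and its reverse complement CGTGTAGGC does not match either.
With no annealing site for primer A, no amplification occurs.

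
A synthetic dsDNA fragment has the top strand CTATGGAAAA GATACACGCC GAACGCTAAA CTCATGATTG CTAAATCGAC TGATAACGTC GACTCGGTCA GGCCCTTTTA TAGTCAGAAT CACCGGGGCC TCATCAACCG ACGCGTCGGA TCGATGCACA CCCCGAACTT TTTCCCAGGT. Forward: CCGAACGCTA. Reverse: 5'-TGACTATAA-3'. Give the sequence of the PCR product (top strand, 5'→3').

5'-CCGAACGCTAAACTCATGATTGCTAAATCGACTGATAACGTCGACTCGGTCAGGCCCTTTTATAGTCA-3'

Forward primer CCGAACGCTA is found on the top strand at positions 19–28.
The reverse primer's reverse complement is TTATAGTCA, which matches the template at positions 78–86.
The product is the template from position 19 through 86 (68 bp).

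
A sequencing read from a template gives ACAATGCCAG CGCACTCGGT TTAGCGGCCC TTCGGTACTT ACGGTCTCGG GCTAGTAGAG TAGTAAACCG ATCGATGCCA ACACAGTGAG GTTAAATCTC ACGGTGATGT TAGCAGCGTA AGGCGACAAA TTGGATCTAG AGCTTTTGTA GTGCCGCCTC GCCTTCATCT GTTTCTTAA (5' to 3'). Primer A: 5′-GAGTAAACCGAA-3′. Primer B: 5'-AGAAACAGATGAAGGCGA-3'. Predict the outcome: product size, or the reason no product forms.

No product — primer A has no binding site in the template.

Primer A (GAGTAAACCGAA) does not match the top strand, and its reverse complement TTCGGTTTACTC does not match either.
With no annealing site for primer A, no amplification occurs.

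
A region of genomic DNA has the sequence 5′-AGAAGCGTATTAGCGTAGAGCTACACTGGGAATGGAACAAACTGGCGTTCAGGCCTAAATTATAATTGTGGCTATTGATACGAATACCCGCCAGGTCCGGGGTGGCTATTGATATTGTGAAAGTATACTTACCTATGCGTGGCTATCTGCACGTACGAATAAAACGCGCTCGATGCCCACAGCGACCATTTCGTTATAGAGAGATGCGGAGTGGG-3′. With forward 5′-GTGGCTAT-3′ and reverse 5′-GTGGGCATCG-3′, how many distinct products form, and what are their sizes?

Three products: 113 bp, 79 bp, 42 bp

The forward primer GTGGCTAT matches the top strand at positions 68–75, 102–109, 139–146.
The reverse primer's reverse complement is CGATGCCCAC, matching at positions 171–180.
Each forward site pairs with the reverse site to give a product ending at position 180: sizes 113, 79, 42 bp.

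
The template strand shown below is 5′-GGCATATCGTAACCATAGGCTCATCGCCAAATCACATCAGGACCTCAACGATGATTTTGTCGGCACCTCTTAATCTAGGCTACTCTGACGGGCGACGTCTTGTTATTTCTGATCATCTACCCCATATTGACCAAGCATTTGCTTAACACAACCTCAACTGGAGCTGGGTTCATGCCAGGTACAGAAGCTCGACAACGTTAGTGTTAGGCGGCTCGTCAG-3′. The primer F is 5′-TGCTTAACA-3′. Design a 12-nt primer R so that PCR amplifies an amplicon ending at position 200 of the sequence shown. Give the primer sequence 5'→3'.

5'-TAACGTTGTCGA-3'

The forward primer binds at positions 140–148; the product's 3' end on the top strand is position 200.
The reverse primer anneals to the top strand over positions 189–200, i.e. to TCGACAACGTTA.
Its sequence written 5'→3' is the reverse complement: TAACGTTGTCGA.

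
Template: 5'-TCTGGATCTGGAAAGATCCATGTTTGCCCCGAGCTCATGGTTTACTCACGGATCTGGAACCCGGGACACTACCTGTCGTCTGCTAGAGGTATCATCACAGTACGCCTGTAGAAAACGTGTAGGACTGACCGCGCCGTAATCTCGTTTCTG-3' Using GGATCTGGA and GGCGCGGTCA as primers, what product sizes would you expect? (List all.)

132 bp, 86 bp

The forward primer GGATCTGGA matches the top strand at positions 4–12, 50–58.
The reverse primer's reverse complement is TGACCGCGCC, matching at positions 126–135.
Each forward site pairs with the reverse site to give a product ending at position 135: sizes 132, 86 bp.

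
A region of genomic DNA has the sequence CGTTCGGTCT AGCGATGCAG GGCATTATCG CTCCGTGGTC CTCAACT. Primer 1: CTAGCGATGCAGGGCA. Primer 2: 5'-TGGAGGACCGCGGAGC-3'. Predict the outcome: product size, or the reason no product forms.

No product — primer 2 has no binding site in the template.

Primer 2 (TGGAGGACCGCGGAGC) does not match the top strand, and its reverse complement GCTCCGCGGTCCTCCA does not match either.
With no annealing site for primer 2, no amplification occurs.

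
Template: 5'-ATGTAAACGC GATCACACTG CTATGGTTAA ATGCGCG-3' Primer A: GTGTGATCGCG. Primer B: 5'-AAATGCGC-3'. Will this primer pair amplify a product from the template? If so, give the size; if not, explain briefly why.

Primer A (GTGTGATCGCG) has reverse complement CGCGATCACAC, which matches the top strand at positions 8–18; primer A anneals to the top strand there with its 3' end pointing upstream toward position 8.
Primer B (AAATGCGC) matches the top strand directly at positions 29–36; it anneals to the bottom strand with its 3' end pointing downstream toward position 36.
The 3' ends diverge (primer A extends toward position 1, primer B toward position 37), so the primers never converge on a shared product.

No product — the primers' 3' ends point away from each other.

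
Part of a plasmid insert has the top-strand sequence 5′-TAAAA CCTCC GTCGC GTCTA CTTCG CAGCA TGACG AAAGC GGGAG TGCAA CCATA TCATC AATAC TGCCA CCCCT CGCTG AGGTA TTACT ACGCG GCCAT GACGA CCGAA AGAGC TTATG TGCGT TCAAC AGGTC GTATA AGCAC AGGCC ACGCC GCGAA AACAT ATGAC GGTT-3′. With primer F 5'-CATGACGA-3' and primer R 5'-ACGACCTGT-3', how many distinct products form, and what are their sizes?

Two products: 109 bp, 40 bp

The forward primer CATGACGA matches the top strand at positions 29–36, 98–105.
The reverse primer's reverse complement is ACAGGTCGT, matching at positions 129–137.
Each forward site pairs with the reverse site to give a product ending at position 137: sizes 109, 40 bp.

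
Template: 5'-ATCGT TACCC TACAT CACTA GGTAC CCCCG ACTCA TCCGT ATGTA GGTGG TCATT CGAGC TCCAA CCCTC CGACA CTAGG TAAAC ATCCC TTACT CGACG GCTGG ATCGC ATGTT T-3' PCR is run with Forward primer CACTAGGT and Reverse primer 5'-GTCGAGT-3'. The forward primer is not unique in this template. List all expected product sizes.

84 bp, 26 bp

The forward primer CACTAGGT matches the top strand at positions 16–23, 74–81.
The reverse primer's reverse complement is ACTCGAC, matching at positions 93–99.
Each forward site pairs with the reverse site to give a product ending at position 99: sizes 84, 26 bp.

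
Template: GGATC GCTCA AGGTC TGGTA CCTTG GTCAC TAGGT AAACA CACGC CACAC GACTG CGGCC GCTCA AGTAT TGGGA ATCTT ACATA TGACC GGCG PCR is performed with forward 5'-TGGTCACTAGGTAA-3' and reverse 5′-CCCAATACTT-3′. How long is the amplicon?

Scanning the template, TGGTCACTAGGTAA occurs at positions 24–37; this primer anneals to the bottom strand there with its 3' end pointing downstream.
Taking the reverse complement of CCCAATACTT gives AAGTATTGGG, found at positions 65–74 on the template; the primer anneals here to the top strand with its 3' end pointing upstream.
The product runs from position 24 to position 74, so its length is 74 − 24 + 1 = 51 bp.

51 bp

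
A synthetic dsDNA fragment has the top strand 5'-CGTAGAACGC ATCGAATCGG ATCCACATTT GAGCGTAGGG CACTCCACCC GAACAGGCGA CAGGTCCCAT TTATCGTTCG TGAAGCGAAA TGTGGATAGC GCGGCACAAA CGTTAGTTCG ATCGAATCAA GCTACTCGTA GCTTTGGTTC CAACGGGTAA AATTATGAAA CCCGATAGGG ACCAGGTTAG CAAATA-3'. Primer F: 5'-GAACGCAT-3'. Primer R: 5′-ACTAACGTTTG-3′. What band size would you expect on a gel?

The forward primer matches the template at positions 5–12.
Reverse complement of the reverse primer: CAAACGTTAGT. This occurs on the top strand at positions 107–117.
Product length = (reverse-primer end) − (forward-primer start) + 1 = 117 − 5 + 1 = 113 bp.

113 bp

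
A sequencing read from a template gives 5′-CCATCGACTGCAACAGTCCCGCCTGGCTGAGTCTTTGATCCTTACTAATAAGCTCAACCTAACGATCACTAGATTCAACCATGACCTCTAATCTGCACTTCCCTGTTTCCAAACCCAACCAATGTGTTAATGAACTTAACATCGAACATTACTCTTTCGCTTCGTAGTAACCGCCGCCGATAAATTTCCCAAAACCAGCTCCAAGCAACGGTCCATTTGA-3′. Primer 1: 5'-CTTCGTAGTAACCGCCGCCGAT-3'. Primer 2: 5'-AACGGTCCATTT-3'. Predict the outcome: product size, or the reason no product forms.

No product — both primers anneal to the same strand and extend in the same direction.

Primer 1 (CTTCGTAGTAACCGCCGCCGAT) matches the top strand at positions 160–181 (3' end points downstream).
Primer 2 (AACGGTCCATTT) also matches the top strand directly, at positions 207–218 — its reverse complement AAATGGACCGTT is not present.
Both primers anneal to the bottom strand with 3' ends pointing the same way, so neither can prime synthesis back toward the other.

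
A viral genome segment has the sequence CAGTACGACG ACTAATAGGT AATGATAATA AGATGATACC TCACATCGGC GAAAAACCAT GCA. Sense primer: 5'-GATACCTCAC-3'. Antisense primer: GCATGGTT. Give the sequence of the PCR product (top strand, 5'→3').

5'-GATACCTCACATCGGCGAAAAACCATGC-3'

The forward primer matches the template at positions 35–44.
The reverse primer's reverse complement is AACCATGC, which matches the template at positions 55–62.
The product is the template from position 35 through 62 (28 bp).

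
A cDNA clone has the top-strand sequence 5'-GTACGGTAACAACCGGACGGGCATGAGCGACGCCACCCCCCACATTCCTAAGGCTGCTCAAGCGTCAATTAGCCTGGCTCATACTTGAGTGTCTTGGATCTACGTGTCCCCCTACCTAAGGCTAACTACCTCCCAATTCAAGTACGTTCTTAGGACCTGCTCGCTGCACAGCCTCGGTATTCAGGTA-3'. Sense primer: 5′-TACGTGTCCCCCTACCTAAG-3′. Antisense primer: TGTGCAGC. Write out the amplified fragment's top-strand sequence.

5'-TACGTGTCCCCCTACCTAAGGCTAACTACCTCCCAATTCAAGTACGTTCTTAGGACCTGCTCGCTGCACA-3'

Scanning the template, TACGTGTCCCCCTACCTAAG occurs at positions 101–120; this primer anneals to the bottom strand there with its 3' end pointing downstream.
Taking the reverse complement of TGTGCAGC gives GCTGCACA, found at positions 163–170 on the template; the primer anneals here to the top strand with its 3' end pointing upstream.
The product is the template from position 101 through 170 (70 bp).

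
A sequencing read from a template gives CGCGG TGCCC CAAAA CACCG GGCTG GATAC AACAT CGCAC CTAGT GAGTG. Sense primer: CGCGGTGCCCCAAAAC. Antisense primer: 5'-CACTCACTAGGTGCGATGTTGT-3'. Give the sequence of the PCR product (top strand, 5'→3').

The forward primer matches the template at positions 1–16.
Reverse complement of the reverse primer: ACAACATCGCACCTAGTGAGTG. This occurs on the top strand at positions 29–50.
The product is the template from position 1 through 50 (50 bp).

5'-CGCGGTGCCCCAAAACACCGGGCTGGATACAACATCGCACCTAGTGAGTG-3'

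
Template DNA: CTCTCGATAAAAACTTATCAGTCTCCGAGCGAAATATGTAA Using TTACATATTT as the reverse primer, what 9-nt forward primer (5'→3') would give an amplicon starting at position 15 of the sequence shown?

5'-TTATCAGTC-3'

The reverse primer's reverse complement AAATATGTAA matches the template at positions 32–41; the product starts at position 15.
The forward primer is identical to the top strand over positions 15–23: TTATCAGTC.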